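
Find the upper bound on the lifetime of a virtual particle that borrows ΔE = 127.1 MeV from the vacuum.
2.589 ys

Using the energy-time uncertainty principle:
ΔEΔt ≥ ℏ/2

For a virtual particle borrowing energy ΔE, the maximum lifetime is:
Δt_max = ℏ/(2ΔE)

Converting energy:
ΔE = 127.1 MeV = 2.036e-11 J

Δt_max = (1.055e-34 J·s) / (2 × 2.036e-11 J)
Δt_max = 2.589e-24 s = 2.589 ys

Virtual particles with higher borrowed energy exist for shorter times.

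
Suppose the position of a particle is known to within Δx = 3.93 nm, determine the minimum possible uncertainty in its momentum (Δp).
1.342 × 10^-26 kg·m/s

Using the Heisenberg uncertainty principle:
ΔxΔp ≥ ℏ/2

The minimum uncertainty in momentum is:
Δp_min = ℏ/(2Δx)
Δp_min = (1.055e-34 J·s) / (2 × 3.930e-09 m)
Δp_min = 1.342e-26 kg·m/s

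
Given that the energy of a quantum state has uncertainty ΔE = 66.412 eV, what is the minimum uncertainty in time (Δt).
4.956 as

Using the energy-time uncertainty principle:
ΔEΔt ≥ ℏ/2

The minimum uncertainty in time is:
Δt_min = ℏ/(2ΔE)
Δt_min = (1.055e-34 J·s) / (2 × 1.064e-17 J)
Δt_min = 4.956e-18 s = 4.956 as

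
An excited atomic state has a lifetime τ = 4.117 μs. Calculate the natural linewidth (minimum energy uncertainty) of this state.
79.938 peV

Using the energy-time uncertainty principle:
ΔEΔt ≥ ℏ/2

The lifetime τ represents the time uncertainty Δt.
The natural linewidth (minimum energy uncertainty) is:

ΔE = ℏ/(2τ)
ΔE = (1.055e-34 J·s) / (2 × 4.117e-06 s)
ΔE = 1.281e-29 J = 79.938 peV

This natural linewidth limits the precision of spectroscopic measurements.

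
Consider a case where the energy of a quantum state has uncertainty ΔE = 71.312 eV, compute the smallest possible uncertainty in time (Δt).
4.615 as

Using the energy-time uncertainty principle:
ΔEΔt ≥ ℏ/2

The minimum uncertainty in time is:
Δt_min = ℏ/(2ΔE)
Δt_min = (1.055e-34 J·s) / (2 × 1.143e-17 J)
Δt_min = 4.615e-18 s = 4.615 as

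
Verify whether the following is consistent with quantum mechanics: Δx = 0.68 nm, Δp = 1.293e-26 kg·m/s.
No, it violates the uncertainty principle (impossible measurement).

Calculate the product ΔxΔp:
ΔxΔp = (6.800e-10 m) × (1.293e-26 kg·m/s)
ΔxΔp = 8.792e-36 J·s

Compare to the minimum allowed value ℏ/2:
ℏ/2 = 5.273e-35 J·s

Since ΔxΔp = 8.792e-36 J·s < 5.273e-35 J·s = ℏ/2,
the measurement violates the uncertainty principle.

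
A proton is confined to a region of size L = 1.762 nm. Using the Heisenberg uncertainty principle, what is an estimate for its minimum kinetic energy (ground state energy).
1.671 μeV

Using the uncertainty principle to estimate ground state energy:

1. The position uncertainty is approximately the confinement size:
   Δx ≈ L = 1.762e-09 m

2. From ΔxΔp ≥ ℏ/2, the minimum momentum uncertainty is:
   Δp ≈ ℏ/(2L) = 2.993e-26 kg·m/s

3. The kinetic energy is approximately:
   KE ≈ (Δp)²/(2m) = (2.993e-26)²/(2 × 1.673e-27 kg)
   KE ≈ 2.677e-25 J = 1.671 μeV

This is an order-of-magnitude estimate of the ground state energy.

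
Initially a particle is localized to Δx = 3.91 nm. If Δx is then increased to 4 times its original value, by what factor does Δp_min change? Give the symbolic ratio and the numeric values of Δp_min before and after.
Original Δp_min = 1.349 × 10^-26 kg·m/s; new Δp'_min = 3.371 × 10^-27 kg·m/s; ratio Δp'_min/Δp_min = 1/4.

From the uncertainty principle ΔxΔp ≥ ℏ/2, the minimum momentum uncertainty is Δp_min = ℏ/(2Δx).

Original (Δx = 3.91 nm = 3.910e-09 m):
Δp_min = (1.055e-34 J·s)/(2 × 3.910e-09 m) = 1.349e-26 kg·m/s

When Δx → 4Δx:
Δp'_min = ℏ/(2 × 4Δx) = (1/4) × ℏ/(2Δx) = (1/4) × Δp_min
Δp'_min = 1/4 × 1.349e-26 kg·m/s = 3.371e-27 kg·m/s

Since Δp_min ∝ 1/Δx, when Δx is increased to 4 times its original value, Δp_min decreases to 1/4 of its original value.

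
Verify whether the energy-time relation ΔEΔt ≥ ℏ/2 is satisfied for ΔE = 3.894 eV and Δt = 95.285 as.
Yes, it satisfies the uncertainty relation.

Calculate the product ΔEΔt:
ΔE = 3.894 eV = 6.239e-19 J
ΔEΔt = (6.239e-19 J) × (9.528e-17 s)
ΔEΔt = 5.945e-35 J·s

Compare to the minimum allowed value ℏ/2:
ℏ/2 = 5.273e-35 J·s

Since ΔEΔt = 5.945e-35 J·s ≥ 5.273e-35 J·s = ℏ/2,
this satisfies the uncertainty relation.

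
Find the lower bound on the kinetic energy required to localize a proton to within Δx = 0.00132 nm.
2.977 eV

Localizing a particle requires giving it sufficient momentum uncertainty:

1. From uncertainty principle: Δp ≥ ℏ/(2Δx)
   Δp_min = (1.055e-34 J·s) / (2 × 1.320e-12 m)
   Δp_min = 3.995e-23 kg·m/s

2. This momentum uncertainty corresponds to kinetic energy:
   KE ≈ (Δp)²/(2m) = (3.995e-23)²/(2 × 1.673e-27 kg)
   KE = 4.770e-19 J = 2.977 eV

Tighter localization requires more energy.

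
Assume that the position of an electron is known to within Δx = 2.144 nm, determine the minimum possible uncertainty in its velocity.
26.998 km/s

Using the Heisenberg uncertainty principle and Δp = mΔv:
ΔxΔp ≥ ℏ/2
Δx(mΔv) ≥ ℏ/2

The minimum uncertainty in velocity is:
Δv_min = ℏ/(2mΔx)
Δv_min = (1.055e-34 J·s) / (2 × 9.109e-31 kg × 2.144e-09 m)
Δv_min = 2.700e+04 m/s = 26.998 km/s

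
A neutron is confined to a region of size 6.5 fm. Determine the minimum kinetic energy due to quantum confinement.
122.611 keV

Using the uncertainty principle:

1. Position uncertainty: Δx ≈ 6.500e-15 m
2. Minimum momentum uncertainty: Δp = ℏ/(2Δx) = 8.112e-21 kg·m/s
3. Minimum kinetic energy:
   KE = (Δp)²/(2m) = (8.112e-21)²/(2 × 1.675e-27 kg)
   KE = 1.964e-14 J = 122.611 keV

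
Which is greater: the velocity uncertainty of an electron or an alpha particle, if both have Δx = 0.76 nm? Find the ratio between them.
The electron has the larger minimum velocity uncertainty, by a ratio of 7294.3.

For both particles, Δp_min = ℏ/(2Δx) = 6.938e-26 kg·m/s (same for both).

The velocity uncertainty is Δv = Δp/m:
- electron: Δv = 6.938e-26 / 9.109e-31 = 7.616e+04 m/s = 76.163 km/s
- alpha particle: Δv = 6.938e-26 / 6.645e-27 = 1.044e+01 m/s = 10.441 m/s

Ratio: 7.616e+04 / 1.044e+01 = 7294.3

The lighter particle has larger velocity uncertainty because Δv ∝ 1/m.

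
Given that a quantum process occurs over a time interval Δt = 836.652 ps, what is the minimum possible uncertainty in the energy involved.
393.361 neV

Using the energy-time uncertainty principle:
ΔEΔt ≥ ℏ/2

The minimum uncertainty in energy is:
ΔE_min = ℏ/(2Δt)
ΔE_min = (1.055e-34 J·s) / (2 × 8.367e-10 s)
ΔE_min = 6.302e-26 J = 393.361 neV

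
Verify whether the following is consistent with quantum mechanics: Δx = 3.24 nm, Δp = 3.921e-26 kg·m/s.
Yes, it satisfies the uncertainty principle.

Calculate the product ΔxΔp:
ΔxΔp = (3.240e-09 m) × (3.921e-26 kg·m/s)
ΔxΔp = 1.270e-34 J·s

Compare to the minimum allowed value ℏ/2:
ℏ/2 = 5.273e-35 J·s

Since ΔxΔp = 1.270e-34 J·s ≥ 5.273e-35 J·s = ℏ/2,
the measurement satisfies the uncertainty principle.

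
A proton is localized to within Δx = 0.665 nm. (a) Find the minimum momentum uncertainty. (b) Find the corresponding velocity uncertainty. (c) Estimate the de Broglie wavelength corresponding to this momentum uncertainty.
(a) Δp_min = 7.929 × 10^-26 kg·m/s
(b) Δv_min = 47.405 m/s
(c) λ_dB = 8.357 nm

Step-by-step:

(a) From the uncertainty principle:
Δp_min = ℏ/(2Δx) = (1.055e-34 J·s)/(2 × 6.650e-10 m) = 7.929e-26 kg·m/s

(b) The velocity uncertainty:
Δv = Δp/m = (7.929e-26 kg·m/s)/(1.673e-27 kg) = 4.741e+01 m/s = 47.405 m/s

(c) The de Broglie wavelength for this momentum:
λ = h/p = (6.626e-34 J·s)/(7.929e-26 kg·m/s) = 8.357e-09 m = 8.357 nm

Note: The de Broglie wavelength is comparable to the localization size, as expected from wave-particle duality.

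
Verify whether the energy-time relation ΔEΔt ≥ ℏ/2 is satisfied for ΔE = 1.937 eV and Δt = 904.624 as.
Yes, it satisfies the uncertainty relation.

Calculate the product ΔEΔt:
ΔE = 1.937 eV = 3.103e-19 J
ΔEΔt = (3.103e-19 J) × (9.046e-16 s)
ΔEΔt = 2.807e-34 J·s

Compare to the minimum allowed value ℏ/2:
ℏ/2 = 5.273e-35 J·s

Since ΔEΔt = 2.807e-34 J·s ≥ 5.273e-35 J·s = ℏ/2,
this satisfies the uncertainty relation.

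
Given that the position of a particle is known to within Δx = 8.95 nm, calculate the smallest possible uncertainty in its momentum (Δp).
5.891 × 10^-27 kg·m/s

Using the Heisenberg uncertainty principle:
ΔxΔp ≥ ℏ/2

The minimum uncertainty in momentum is:
Δp_min = ℏ/(2Δx)
Δp_min = (1.055e-34 J·s) / (2 × 8.950e-09 m)
Δp_min = 5.891e-27 kg·m/s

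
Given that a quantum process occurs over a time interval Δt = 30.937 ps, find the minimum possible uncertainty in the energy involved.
10.638 μeV

Using the energy-time uncertainty principle:
ΔEΔt ≥ ℏ/2

The minimum uncertainty in energy is:
ΔE_min = ℏ/(2Δt)
ΔE_min = (1.055e-34 J·s) / (2 × 3.094e-11 s)
ΔE_min = 1.704e-24 J = 10.638 μeV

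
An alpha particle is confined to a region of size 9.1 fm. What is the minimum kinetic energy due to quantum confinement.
15.769 keV

Using the uncertainty principle:

1. Position uncertainty: Δx ≈ 9.100e-15 m
2. Minimum momentum uncertainty: Δp = ℏ/(2Δx) = 5.794e-21 kg·m/s
3. Minimum kinetic energy:
   KE = (Δp)²/(2m) = (5.794e-21)²/(2 × 6.645e-27 kg)
   KE = 2.526e-15 J = 15.769 keV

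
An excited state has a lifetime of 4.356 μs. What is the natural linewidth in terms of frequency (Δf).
18.268 kHz

Using the energy-time uncertainty principle and E = hf:
ΔEΔt ≥ ℏ/2
hΔf·Δt ≥ ℏ/2

The minimum frequency uncertainty is:
Δf = ℏ/(2hτ) = 1/(4πτ)
Δf = 1/(4π × 4.356e-06 s)
Δf = 1.827e+04 Hz = 18.268 kHz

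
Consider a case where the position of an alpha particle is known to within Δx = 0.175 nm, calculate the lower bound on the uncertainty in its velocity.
45.346 m/s

Using the Heisenberg uncertainty principle and Δp = mΔv:
ΔxΔp ≥ ℏ/2
Δx(mΔv) ≥ ℏ/2

The minimum uncertainty in velocity is:
Δv_min = ℏ/(2mΔx)
Δv_min = (1.055e-34 J·s) / (2 × 6.645e-27 kg × 1.750e-10 m)
Δv_min = 4.535e+01 m/s = 45.346 m/s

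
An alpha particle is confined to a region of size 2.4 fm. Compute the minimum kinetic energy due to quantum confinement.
226.703 keV

Using the uncertainty principle:

1. Position uncertainty: Δx ≈ 2.400e-15 m
2. Minimum momentum uncertainty: Δp = ℏ/(2Δx) = 2.197e-20 kg·m/s
3. Minimum kinetic energy:
   KE = (Δp)²/(2m) = (2.197e-20)²/(2 × 6.645e-27 kg)
   KE = 3.632e-14 J = 226.703 keV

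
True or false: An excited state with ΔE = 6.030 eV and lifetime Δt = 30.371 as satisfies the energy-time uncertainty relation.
No, it violates the uncertainty relation.

Calculate the product ΔEΔt:
ΔE = 6.030 eV = 9.661e-19 J
ΔEΔt = (9.661e-19 J) × (3.037e-17 s)
ΔEΔt = 2.934e-35 J·s

Compare to the minimum allowed value ℏ/2:
ℏ/2 = 5.273e-35 J·s

Since ΔEΔt = 2.934e-35 J·s < 5.273e-35 J·s = ℏ/2,
this violates the uncertainty relation.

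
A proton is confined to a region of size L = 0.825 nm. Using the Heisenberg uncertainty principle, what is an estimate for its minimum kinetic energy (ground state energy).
7.622 μeV

Using the uncertainty principle to estimate ground state energy:

1. The position uncertainty is approximately the confinement size:
   Δx ≈ L = 8.250e-10 m

2. From ΔxΔp ≥ ℏ/2, the minimum momentum uncertainty is:
   Δp ≈ ℏ/(2L) = 6.391e-26 kg·m/s

3. The kinetic energy is approximately:
   KE ≈ (Δp)²/(2m) = (6.391e-26)²/(2 × 1.673e-27 kg)
   KE ≈ 1.221e-24 J = 7.622 μeV

This is an order-of-magnitude estimate of the ground state energy.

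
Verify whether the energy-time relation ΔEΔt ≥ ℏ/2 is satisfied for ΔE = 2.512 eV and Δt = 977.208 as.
Yes, it satisfies the uncertainty relation.

Calculate the product ΔEΔt:
ΔE = 2.512 eV = 4.025e-19 J
ΔEΔt = (4.025e-19 J) × (9.772e-16 s)
ΔEΔt = 3.933e-34 J·s

Compare to the minimum allowed value ℏ/2:
ℏ/2 = 5.273e-35 J·s

Since ΔEΔt = 3.933e-34 J·s ≥ 5.273e-35 J·s = ℏ/2,
this satisfies the uncertainty relation.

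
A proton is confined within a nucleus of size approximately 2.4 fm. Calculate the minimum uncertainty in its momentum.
2.197 × 10^-20 kg·m/s

Using the Heisenberg uncertainty principle:
ΔxΔp ≥ ℏ/2

With Δx ≈ L = 2.400e-15 m (the confinement size):
Δp_min = ℏ/(2Δx)
Δp_min = (1.055e-34 J·s) / (2 × 2.400e-15 m)
Δp_min = 2.197e-20 kg·m/s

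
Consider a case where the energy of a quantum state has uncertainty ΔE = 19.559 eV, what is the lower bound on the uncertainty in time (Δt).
16.826 as

Using the energy-time uncertainty principle:
ΔEΔt ≥ ℏ/2

The minimum uncertainty in time is:
Δt_min = ℏ/(2ΔE)
Δt_min = (1.055e-34 J·s) / (2 × 3.134e-18 J)
Δt_min = 1.683e-17 s = 16.826 as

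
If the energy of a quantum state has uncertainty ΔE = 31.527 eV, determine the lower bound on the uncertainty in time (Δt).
10.439 as

Using the energy-time uncertainty principle:
ΔEΔt ≥ ℏ/2

The minimum uncertainty in time is:
Δt_min = ℏ/(2ΔE)
Δt_min = (1.055e-34 J·s) / (2 × 5.051e-18 J)
Δt_min = 1.044e-17 s = 10.439 as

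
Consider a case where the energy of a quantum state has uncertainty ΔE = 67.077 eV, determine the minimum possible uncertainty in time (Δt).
4.906 as

Using the energy-time uncertainty principle:
ΔEΔt ≥ ℏ/2

The minimum uncertainty in time is:
Δt_min = ℏ/(2ΔE)
Δt_min = (1.055e-34 J·s) / (2 × 1.075e-17 J)
Δt_min = 4.906e-18 s = 4.906 as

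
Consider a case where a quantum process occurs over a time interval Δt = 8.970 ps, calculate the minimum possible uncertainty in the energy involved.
36.690 μeV

Using the energy-time uncertainty principle:
ΔEΔt ≥ ℏ/2

The minimum uncertainty in energy is:
ΔE_min = ℏ/(2Δt)
ΔE_min = (1.055e-34 J·s) / (2 × 8.970e-12 s)
ΔE_min = 5.878e-24 J = 36.690 μeV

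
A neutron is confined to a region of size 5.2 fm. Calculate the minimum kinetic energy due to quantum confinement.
191.580 keV

Using the uncertainty principle:

1. Position uncertainty: Δx ≈ 5.200e-15 m
2. Minimum momentum uncertainty: Δp = ℏ/(2Δx) = 1.014e-20 kg·m/s
3. Minimum kinetic energy:
   KE = (Δp)²/(2m) = (1.014e-20)²/(2 × 1.675e-27 kg)
   KE = 3.069e-14 J = 191.580 keV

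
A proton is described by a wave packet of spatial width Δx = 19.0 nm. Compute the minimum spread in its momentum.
2.775 × 10^-27 kg·m/s

For a wave packet, the spatial width Δx and momentum spread Δp are related by the uncertainty principle:
ΔxΔp ≥ ℏ/2

The minimum momentum spread is:
Δp_min = ℏ/(2Δx)
Δp_min = (1.055e-34 J·s) / (2 × 1.900e-08 m)
Δp_min = 2.775e-27 kg·m/s

A wave packet cannot have both a well-defined position and well-defined momentum.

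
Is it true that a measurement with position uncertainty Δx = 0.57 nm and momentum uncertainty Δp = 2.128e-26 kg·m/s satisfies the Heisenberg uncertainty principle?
No, it violates the uncertainty principle (impossible measurement).

Calculate the product ΔxΔp:
ΔxΔp = (5.700e-10 m) × (2.128e-26 kg·m/s)
ΔxΔp = 1.213e-35 J·s

Compare to the minimum allowed value ℏ/2:
ℏ/2 = 5.273e-35 J·s

Since ΔxΔp = 1.213e-35 J·s < 5.273e-35 J·s = ℏ/2,
the measurement violates the uncertainty principle.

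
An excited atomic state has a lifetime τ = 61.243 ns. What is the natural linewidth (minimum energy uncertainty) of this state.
5.374 neV

Using the energy-time uncertainty principle:
ΔEΔt ≥ ℏ/2

The lifetime τ represents the time uncertainty Δt.
The natural linewidth (minimum energy uncertainty) is:

ΔE = ℏ/(2τ)
ΔE = (1.055e-34 J·s) / (2 × 6.124e-08 s)
ΔE = 8.610e-28 J = 5.374 neV

This natural linewidth limits the precision of spectroscopic measurements.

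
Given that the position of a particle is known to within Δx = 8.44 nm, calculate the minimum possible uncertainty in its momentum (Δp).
6.247 × 10^-27 kg·m/s

Using the Heisenberg uncertainty principle:
ΔxΔp ≥ ℏ/2

The minimum uncertainty in momentum is:
Δp_min = ℏ/(2Δx)
Δp_min = (1.055e-34 J·s) / (2 × 8.440e-09 m)
Δp_min = 6.247e-27 kg·m/s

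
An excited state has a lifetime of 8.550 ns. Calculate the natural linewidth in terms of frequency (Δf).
9.307 MHz

Using the energy-time uncertainty principle and E = hf:
ΔEΔt ≥ ℏ/2
hΔf·Δt ≥ ℏ/2

The minimum frequency uncertainty is:
Δf = ℏ/(2hτ) = 1/(4πτ)
Δf = 1/(4π × 8.550e-09 s)
Δf = 9.307e+06 Hz = 9.307 MHz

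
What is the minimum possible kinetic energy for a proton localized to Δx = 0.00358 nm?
404.751 meV

Localizing a particle requires giving it sufficient momentum uncertainty:

1. From uncertainty principle: Δp ≥ ℏ/(2Δx)
   Δp_min = (1.055e-34 J·s) / (2 × 3.580e-12 m)
   Δp_min = 1.473e-23 kg·m/s

2. This momentum uncertainty corresponds to kinetic energy:
   KE ≈ (Δp)²/(2m) = (1.473e-23)²/(2 × 1.673e-27 kg)
   KE = 6.485e-20 J = 404.751 meV

Tighter localization requires more energy.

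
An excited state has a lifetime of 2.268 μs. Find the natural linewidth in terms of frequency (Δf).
35.087 kHz

Using the energy-time uncertainty principle and E = hf:
ΔEΔt ≥ ℏ/2
hΔf·Δt ≥ ℏ/2

The minimum frequency uncertainty is:
Δf = ℏ/(2hτ) = 1/(4πτ)
Δf = 1/(4π × 2.268e-06 s)
Δf = 3.509e+04 Hz = 35.087 kHz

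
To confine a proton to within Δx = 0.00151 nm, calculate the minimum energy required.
2.275 eV

Localizing a particle requires giving it sufficient momentum uncertainty:

1. From uncertainty principle: Δp ≥ ℏ/(2Δx)
   Δp_min = (1.055e-34 J·s) / (2 × 1.510e-12 m)
   Δp_min = 3.492e-23 kg·m/s

2. This momentum uncertainty corresponds to kinetic energy:
   KE ≈ (Δp)²/(2m) = (3.492e-23)²/(2 × 1.673e-27 kg)
   KE = 3.645e-19 J = 2.275 eV

Tighter localization requires more energy.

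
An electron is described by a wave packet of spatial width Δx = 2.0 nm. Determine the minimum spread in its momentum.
2.636 × 10^-26 kg·m/s

For a wave packet, the spatial width Δx and momentum spread Δp are related by the uncertainty principle:
ΔxΔp ≥ ℏ/2

The minimum momentum spread is:
Δp_min = ℏ/(2Δx)
Δp_min = (1.055e-34 J·s) / (2 × 2.000e-09 m)
Δp_min = 2.636e-26 kg·m/s

A wave packet cannot have both a well-defined position and well-defined momentum.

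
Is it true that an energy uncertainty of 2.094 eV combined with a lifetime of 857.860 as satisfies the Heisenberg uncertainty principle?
Yes, it satisfies the uncertainty relation.

Calculate the product ΔEΔt:
ΔE = 2.094 eV = 3.355e-19 J
ΔEΔt = (3.355e-19 J) × (8.579e-16 s)
ΔEΔt = 2.878e-34 J·s

Compare to the minimum allowed value ℏ/2:
ℏ/2 = 5.273e-35 J·s

Since ΔEΔt = 2.878e-34 J·s ≥ 5.273e-35 J·s = ℏ/2,
this satisfies the uncertainty relation.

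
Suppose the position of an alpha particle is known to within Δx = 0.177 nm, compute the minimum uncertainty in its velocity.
44.833 m/s

Using the Heisenberg uncertainty principle and Δp = mΔv:
ΔxΔp ≥ ℏ/2
Δx(mΔv) ≥ ℏ/2

The minimum uncertainty in velocity is:
Δv_min = ℏ/(2mΔx)
Δv_min = (1.055e-34 J·s) / (2 × 6.645e-27 kg × 1.770e-10 m)
Δv_min = 4.483e+01 m/s = 44.833 m/s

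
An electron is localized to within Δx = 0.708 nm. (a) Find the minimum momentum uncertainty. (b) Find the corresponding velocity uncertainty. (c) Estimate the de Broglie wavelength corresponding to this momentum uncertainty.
(a) Δp_min = 7.448 × 10^-26 kg·m/s
(b) Δv_min = 81.757 km/s
(c) λ_dB = 8.897 nm

Step-by-step:

(a) From the uncertainty principle:
Δp_min = ℏ/(2Δx) = (1.055e-34 J·s)/(2 × 7.080e-10 m) = 7.448e-26 kg·m/s

(b) The velocity uncertainty:
Δv = Δp/m = (7.448e-26 kg·m/s)/(9.109e-31 kg) = 8.176e+04 m/s = 81.757 km/s

(c) The de Broglie wavelength for this momentum:
λ = h/p = (6.626e-34 J·s)/(7.448e-26 kg·m/s) = 8.897e-09 m = 8.897 nm

Note: The de Broglie wavelength is comparable to the localization size, as expected from wave-particle duality.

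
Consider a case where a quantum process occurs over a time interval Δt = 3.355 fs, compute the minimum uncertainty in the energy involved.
98.094 meV

Using the energy-time uncertainty principle:
ΔEΔt ≥ ℏ/2

The minimum uncertainty in energy is:
ΔE_min = ℏ/(2Δt)
ΔE_min = (1.055e-34 J·s) / (2 × 3.355e-15 s)
ΔE_min = 1.572e-20 J = 98.094 meV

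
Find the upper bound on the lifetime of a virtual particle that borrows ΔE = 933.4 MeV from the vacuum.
3.526 × 10^-25 s

Using the energy-time uncertainty principle:
ΔEΔt ≥ ℏ/2

For a virtual particle borrowing energy ΔE, the maximum lifetime is:
Δt_max = ℏ/(2ΔE)

Converting energy:
ΔE = 933.4 MeV = 1.495e-10 J

Δt_max = (1.055e-34 J·s) / (2 × 1.495e-10 J)
Δt_max = 3.526e-25 s = 3.526 × 10^-25 s

Virtual particles with higher borrowed energy exist for shorter times.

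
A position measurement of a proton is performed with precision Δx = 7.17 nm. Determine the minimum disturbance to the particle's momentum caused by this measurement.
7.354 × 10^-27 kg·m/s

The uncertainty principle implies that measuring position disturbs momentum:
ΔxΔp ≥ ℏ/2

When we measure position with precision Δx, we necessarily introduce a momentum uncertainty:
Δp ≥ ℏ/(2Δx)
Δp_min = (1.055e-34 J·s) / (2 × 7.170e-09 m)
Δp_min = 7.354e-27 kg·m/s

The more precisely we measure position, the greater the momentum disturbance.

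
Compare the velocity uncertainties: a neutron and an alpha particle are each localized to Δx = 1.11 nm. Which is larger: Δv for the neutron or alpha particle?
The neutron has the larger minimum velocity uncertainty, by a ratio of 4.0.

For both particles, Δp_min = ℏ/(2Δx) = 4.750e-26 kg·m/s (same for both).

The velocity uncertainty is Δv = Δp/m:
- neutron: Δv = 4.750e-26 / 1.675e-27 = 2.836e+01 m/s = 28.361 m/s
- alpha particle: Δv = 4.750e-26 / 6.645e-27 = 7.149e+00 m/s = 7.149 m/s

Ratio: 2.836e+01 / 7.149e+00 = 4.0

The lighter particle has larger velocity uncertainty because Δv ∝ 1/m.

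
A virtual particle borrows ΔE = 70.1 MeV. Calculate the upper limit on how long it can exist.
4.695 ys

Using the energy-time uncertainty principle:
ΔEΔt ≥ ℏ/2

For a virtual particle borrowing energy ΔE, the maximum lifetime is:
Δt_max = ℏ/(2ΔE)

Converting energy:
ΔE = 70.1 MeV = 1.123e-11 J

Δt_max = (1.055e-34 J·s) / (2 × 1.123e-11 J)
Δt_max = 4.695e-24 s = 4.695 ys

Virtual particles with higher borrowed energy exist for shorter times.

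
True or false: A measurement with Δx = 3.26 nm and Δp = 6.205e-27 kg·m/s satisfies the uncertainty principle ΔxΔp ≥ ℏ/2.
No, it violates the uncertainty principle (impossible measurement).

Calculate the product ΔxΔp:
ΔxΔp = (3.260e-09 m) × (6.205e-27 kg·m/s)
ΔxΔp = 2.023e-35 J·s

Compare to the minimum allowed value ℏ/2:
ℏ/2 = 5.273e-35 J·s

Since ΔxΔp = 2.023e-35 J·s < 5.273e-35 J·s = ℏ/2,
the measurement violates the uncertainty principle.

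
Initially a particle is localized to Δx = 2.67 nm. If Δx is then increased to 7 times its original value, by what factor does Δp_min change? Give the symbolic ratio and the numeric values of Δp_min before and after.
Original Δp_min = 1.975 × 10^-26 kg·m/s; new Δp'_min = 2.821 × 10^-27 kg·m/s; ratio Δp'_min/Δp_min = 1/7.

From the uncertainty principle ΔxΔp ≥ ℏ/2, the minimum momentum uncertainty is Δp_min = ℏ/(2Δx).

Original (Δx = 2.67 nm = 2.670e-09 m):
Δp_min = (1.055e-34 J·s)/(2 × 2.670e-09 m) = 1.975e-26 kg·m/s

When Δx → 7Δx:
Δp'_min = ℏ/(2 × 7Δx) = (1/7) × ℏ/(2Δx) = (1/7) × Δp_min
Δp'_min = 1/7 × 1.975e-26 kg·m/s = 2.821e-27 kg·m/s

Since Δp_min ∝ 1/Δx, when Δx is increased to 7 times its original value, Δp_min decreases to 1/7 of its original value.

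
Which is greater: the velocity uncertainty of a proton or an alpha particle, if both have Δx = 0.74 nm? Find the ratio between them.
The proton has the larger minimum velocity uncertainty, by a ratio of 4.0.

For both particles, Δp_min = ℏ/(2Δx) = 7.125e-26 kg·m/s (same for both).

The velocity uncertainty is Δv = Δp/m:
- proton: Δv = 7.125e-26 / 1.673e-27 = 4.260e+01 m/s = 42.601 m/s
- alpha particle: Δv = 7.125e-26 / 6.645e-27 = 1.072e+01 m/s = 10.724 m/s

Ratio: 4.260e+01 / 1.072e+01 = 4.0

The lighter particle has larger velocity uncertainty because Δv ∝ 1/m.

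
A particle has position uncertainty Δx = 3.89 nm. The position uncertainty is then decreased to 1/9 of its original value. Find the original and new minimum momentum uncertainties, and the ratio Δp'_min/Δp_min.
Original Δp_min = 1.355 × 10^-26 kg·m/s; new Δp'_min = 1.220 × 10^-25 kg·m/s; ratio Δp'_min/Δp_min = 9.

From the uncertainty principle ΔxΔp ≥ ℏ/2, the minimum momentum uncertainty is Δp_min = ℏ/(2Δx).

Original (Δx = 3.89 nm = 3.890e-09 m):
Δp_min = (1.055e-34 J·s)/(2 × 3.890e-09 m) = 1.355e-26 kg·m/s

When Δx → (1/9)Δx:
Δp'_min = ℏ/(2 × (1/9)Δx) = 9 × ℏ/(2Δx) = 9 × Δp_min
Δp'_min = 9 × 1.355e-26 kg·m/s = 1.220e-25 kg·m/s

Since Δp_min ∝ 1/Δx, when Δx is decreased to 1/9 of its original value, Δp_min increases to 9 times its original value.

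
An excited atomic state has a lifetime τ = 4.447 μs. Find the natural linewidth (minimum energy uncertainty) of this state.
74.006 peV

Using the energy-time uncertainty principle:
ΔEΔt ≥ ℏ/2

The lifetime τ represents the time uncertainty Δt.
The natural linewidth (minimum energy uncertainty) is:

ΔE = ℏ/(2τ)
ΔE = (1.055e-34 J·s) / (2 × 4.447e-06 s)
ΔE = 1.186e-29 J = 74.006 peV

This natural linewidth limits the precision of spectroscopic measurements.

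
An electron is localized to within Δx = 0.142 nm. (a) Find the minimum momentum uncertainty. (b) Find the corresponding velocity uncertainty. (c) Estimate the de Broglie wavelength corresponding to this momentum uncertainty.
(a) Δp_min = 3.713 × 10^-25 kg·m/s
(b) Δv_min = 407.633 km/s
(c) λ_dB = 1.784 nm

Step-by-step:

(a) From the uncertainty principle:
Δp_min = ℏ/(2Δx) = (1.055e-34 J·s)/(2 × 1.420e-10 m) = 3.713e-25 kg·m/s

(b) The velocity uncertainty:
Δv = Δp/m = (3.713e-25 kg·m/s)/(9.109e-31 kg) = 4.076e+05 m/s = 407.633 km/s

(c) The de Broglie wavelength for this momentum:
λ = h/p = (6.626e-34 J·s)/(3.713e-25 kg·m/s) = 1.784e-09 m = 1.784 nm

Note: The de Broglie wavelength is comparable to the localization size, as expected from wave-particle duality.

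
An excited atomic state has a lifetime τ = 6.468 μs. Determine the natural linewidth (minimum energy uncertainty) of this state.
50.882 peV

Using the energy-time uncertainty principle:
ΔEΔt ≥ ℏ/2

The lifetime τ represents the time uncertainty Δt.
The natural linewidth (minimum energy uncertainty) is:

ΔE = ℏ/(2τ)
ΔE = (1.055e-34 J·s) / (2 × 6.468e-06 s)
ΔE = 8.152e-30 J = 50.882 peV

This natural linewidth limits the precision of spectroscopic measurements.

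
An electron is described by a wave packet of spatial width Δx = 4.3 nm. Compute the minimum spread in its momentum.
1.226 × 10^-26 kg·m/s

For a wave packet, the spatial width Δx and momentum spread Δp are related by the uncertainty principle:
ΔxΔp ≥ ℏ/2

The minimum momentum spread is:
Δp_min = ℏ/(2Δx)
Δp_min = (1.055e-34 J·s) / (2 × 4.300e-09 m)
Δp_min = 1.226e-26 kg·m/s

A wave packet cannot have both a well-defined position and well-defined momentum.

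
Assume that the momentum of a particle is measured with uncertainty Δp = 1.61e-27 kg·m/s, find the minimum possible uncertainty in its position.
32.751 nm

Using the Heisenberg uncertainty principle:
ΔxΔp ≥ ℏ/2

The minimum uncertainty in position is:
Δx_min = ℏ/(2Δp)
Δx_min = (1.055e-34 J·s) / (2 × 1.610e-27 kg·m/s)
Δx_min = 3.275e-08 m = 32.751 nm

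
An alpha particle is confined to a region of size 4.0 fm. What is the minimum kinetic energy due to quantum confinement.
81.613 keV

Using the uncertainty principle:

1. Position uncertainty: Δx ≈ 4.000e-15 m
2. Minimum momentum uncertainty: Δp = ℏ/(2Δx) = 1.318e-20 kg·m/s
3. Minimum kinetic energy:
   KE = (Δp)²/(2m) = (1.318e-20)²/(2 × 6.645e-27 kg)
   KE = 1.308e-14 J = 81.613 keV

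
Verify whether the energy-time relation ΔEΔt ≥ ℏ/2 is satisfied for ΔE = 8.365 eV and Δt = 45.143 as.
Yes, it satisfies the uncertainty relation.

Calculate the product ΔEΔt:
ΔE = 8.365 eV = 1.340e-18 J
ΔEΔt = (1.340e-18 J) × (4.514e-17 s)
ΔEΔt = 6.050e-35 J·s

Compare to the minimum allowed value ℏ/2:
ℏ/2 = 5.273e-35 J·s

Since ΔEΔt = 6.050e-35 J·s ≥ 5.273e-35 J·s = ℏ/2,
this satisfies the uncertainty relation.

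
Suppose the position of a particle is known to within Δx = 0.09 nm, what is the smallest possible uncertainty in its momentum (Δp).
5.859 × 10^-25 kg·m/s

Using the Heisenberg uncertainty principle:
ΔxΔp ≥ ℏ/2

The minimum uncertainty in momentum is:
Δp_min = ℏ/(2Δx)
Δp_min = (1.055e-34 J·s) / (2 × 9.000e-11 m)
Δp_min = 5.859e-25 kg·m/s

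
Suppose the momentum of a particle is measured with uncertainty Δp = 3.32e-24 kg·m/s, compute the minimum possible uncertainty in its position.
15.882 pm

Using the Heisenberg uncertainty principle:
ΔxΔp ≥ ℏ/2

The minimum uncertainty in position is:
Δx_min = ℏ/(2Δp)
Δx_min = (1.055e-34 J·s) / (2 × 3.320e-24 kg·m/s)
Δx_min = 1.588e-11 m = 15.882 pm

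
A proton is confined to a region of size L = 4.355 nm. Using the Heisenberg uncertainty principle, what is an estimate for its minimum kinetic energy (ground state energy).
273.513 neV

Using the uncertainty principle to estimate ground state energy:

1. The position uncertainty is approximately the confinement size:
   Δx ≈ L = 4.355e-09 m

2. From ΔxΔp ≥ ℏ/2, the minimum momentum uncertainty is:
   Δp ≈ ℏ/(2L) = 1.211e-26 kg·m/s

3. The kinetic energy is approximately:
   KE ≈ (Δp)²/(2m) = (1.211e-26)²/(2 × 1.673e-27 kg)
   KE ≈ 4.382e-26 J = 273.513 neV

This is an order-of-magnitude estimate of the ground state energy.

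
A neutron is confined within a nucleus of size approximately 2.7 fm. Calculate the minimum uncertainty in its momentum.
1.953 × 10^-20 kg·m/s

Using the Heisenberg uncertainty principle:
ΔxΔp ≥ ℏ/2

With Δx ≈ L = 2.700e-15 m (the confinement size):
Δp_min = ℏ/(2Δx)
Δp_min = (1.055e-34 J·s) / (2 × 2.700e-15 m)
Δp_min = 1.953e-20 kg·m/s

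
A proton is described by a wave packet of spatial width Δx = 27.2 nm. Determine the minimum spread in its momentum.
1.939 × 10^-27 kg·m/s

For a wave packet, the spatial width Δx and momentum spread Δp are related by the uncertainty principle:
ΔxΔp ≥ ℏ/2

The minimum momentum spread is:
Δp_min = ℏ/(2Δx)
Δp_min = (1.055e-34 J·s) / (2 × 2.720e-08 m)
Δp_min = 1.939e-27 kg·m/s

A wave packet cannot have both a well-defined position and well-defined momentum.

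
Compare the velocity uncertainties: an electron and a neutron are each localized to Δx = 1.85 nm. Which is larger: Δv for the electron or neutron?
The electron has the larger minimum velocity uncertainty, by a ratio of 1838.7.

For both particles, Δp_min = ℏ/(2Δx) = 2.850e-26 kg·m/s (same for both).

The velocity uncertainty is Δv = Δp/m:
- electron: Δv = 2.850e-26 / 9.109e-31 = 3.129e+04 m/s = 31.289 km/s
- neutron: Δv = 2.850e-26 / 1.675e-27 = 1.702e+01 m/s = 17.017 m/s

Ratio: 3.129e+04 / 1.702e+01 = 1838.7

The lighter particle has larger velocity uncertainty because Δv ∝ 1/m.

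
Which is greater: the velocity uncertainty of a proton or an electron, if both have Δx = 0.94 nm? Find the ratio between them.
The electron has the larger minimum velocity uncertainty, by a ratio of 1836.2.

For both particles, Δp_min = ℏ/(2Δx) = 5.609e-26 kg·m/s (same for both).

The velocity uncertainty is Δv = Δp/m:
- proton: Δv = 5.609e-26 / 1.673e-27 = 3.354e+01 m/s = 33.537 m/s
- electron: Δv = 5.609e-26 / 9.109e-31 = 6.158e+04 m/s = 61.579 km/s

Ratio: 6.158e+04 / 3.354e+01 = 1836.2

The lighter particle has larger velocity uncertainty because Δv ∝ 1/m.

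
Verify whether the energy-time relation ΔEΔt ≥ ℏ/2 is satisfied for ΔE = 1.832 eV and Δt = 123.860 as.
No, it violates the uncertainty relation.

Calculate the product ΔEΔt:
ΔE = 1.832 eV = 2.935e-19 J
ΔEΔt = (2.935e-19 J) × (1.239e-16 s)
ΔEΔt = 3.636e-35 J·s

Compare to the minimum allowed value ℏ/2:
ℏ/2 = 5.273e-35 J·s

Since ΔEΔt = 3.636e-35 J·s < 5.273e-35 J·s = ℏ/2,
this violates the uncertainty relation.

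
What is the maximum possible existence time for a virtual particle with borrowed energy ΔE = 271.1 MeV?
1.214 ys

Using the energy-time uncertainty principle:
ΔEΔt ≥ ℏ/2

For a virtual particle borrowing energy ΔE, the maximum lifetime is:
Δt_max = ℏ/(2ΔE)

Converting energy:
ΔE = 271.1 MeV = 4.344e-11 J

Δt_max = (1.055e-34 J·s) / (2 × 4.344e-11 J)
Δt_max = 1.214e-24 s = 1.214 ys

Virtual particles with higher borrowed energy exist for shorter times.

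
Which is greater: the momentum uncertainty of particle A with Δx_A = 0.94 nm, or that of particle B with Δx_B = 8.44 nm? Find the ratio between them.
Particle A has the larger minimum momentum uncertainty, by a factor of 8.98.

For each particle, the minimum momentum uncertainty is Δp_min = ℏ/(2Δx):

Particle A: Δp_A = ℏ/(2×9.400e-10 m) = 5.609e-26 kg·m/s
Particle B: Δp_B = ℏ/(2×8.440e-09 m) = 6.247e-27 kg·m/s

Ratio: Δp_A/Δp_B = 8.98

Since Δp_min ∝ 1/Δx, the particle with smaller position uncertainty (A) has larger momentum uncertainty.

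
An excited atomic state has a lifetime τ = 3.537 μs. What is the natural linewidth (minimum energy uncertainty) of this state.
93.047 peV

Using the energy-time uncertainty principle:
ΔEΔt ≥ ℏ/2

The lifetime τ represents the time uncertainty Δt.
The natural linewidth (minimum energy uncertainty) is:

ΔE = ℏ/(2τ)
ΔE = (1.055e-34 J·s) / (2 × 3.537e-06 s)
ΔE = 1.491e-29 J = 93.047 peV

This natural linewidth limits the precision of spectroscopic measurements.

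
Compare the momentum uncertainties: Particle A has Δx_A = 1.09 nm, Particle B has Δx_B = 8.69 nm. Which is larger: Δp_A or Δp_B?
Particle A has the larger minimum momentum uncertainty, by a factor of 7.97.

For each particle, the minimum momentum uncertainty is Δp_min = ℏ/(2Δx):

Particle A: Δp_A = ℏ/(2×1.090e-09 m) = 4.837e-26 kg·m/s
Particle B: Δp_B = ℏ/(2×8.690e-09 m) = 6.068e-27 kg·m/s

Ratio: Δp_A/Δp_B = 7.97

Since Δp_min ∝ 1/Δx, the particle with smaller position uncertainty (A) has larger momentum uncertainty.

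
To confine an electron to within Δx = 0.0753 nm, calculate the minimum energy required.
1.680 eV

Localizing a particle requires giving it sufficient momentum uncertainty:

1. From uncertainty principle: Δp ≥ ℏ/(2Δx)
   Δp_min = (1.055e-34 J·s) / (2 × 7.530e-11 m)
   Δp_min = 7.002e-25 kg·m/s

2. This momentum uncertainty corresponds to kinetic energy:
   KE ≈ (Δp)²/(2m) = (7.002e-25)²/(2 × 9.109e-31 kg)
   KE = 2.691e-19 J = 1.680 eV

Tighter localization requires more energy.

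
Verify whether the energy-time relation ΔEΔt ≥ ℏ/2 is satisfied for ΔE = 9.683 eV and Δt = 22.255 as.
No, it violates the uncertainty relation.

Calculate the product ΔEΔt:
ΔE = 9.683 eV = 1.551e-18 J
ΔEΔt = (1.551e-18 J) × (2.225e-17 s)
ΔEΔt = 3.453e-35 J·s

Compare to the minimum allowed value ℏ/2:
ℏ/2 = 5.273e-35 J·s

Since ΔEΔt = 3.453e-35 J·s < 5.273e-35 J·s = ℏ/2,
this violates the uncertainty relation.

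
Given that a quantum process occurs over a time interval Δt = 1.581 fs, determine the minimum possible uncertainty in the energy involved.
208.163 meV

Using the energy-time uncertainty principle:
ΔEΔt ≥ ℏ/2

The minimum uncertainty in energy is:
ΔE_min = ℏ/(2Δt)
ΔE_min = (1.055e-34 J·s) / (2 × 1.581e-15 s)
ΔE_min = 3.335e-20 J = 208.163 meV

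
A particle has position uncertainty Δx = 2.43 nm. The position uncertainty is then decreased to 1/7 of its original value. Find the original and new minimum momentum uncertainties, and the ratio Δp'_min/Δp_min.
Original Δp_min = 2.170 × 10^-26 kg·m/s; new Δp'_min = 1.519 × 10^-25 kg·m/s; ratio Δp'_min/Δp_min = 7.

From the uncertainty principle ΔxΔp ≥ ℏ/2, the minimum momentum uncertainty is Δp_min = ℏ/(2Δx).

Original (Δx = 2.43 nm = 2.430e-09 m):
Δp_min = (1.055e-34 J·s)/(2 × 2.430e-09 m) = 2.170e-26 kg·m/s

When Δx → (1/7)Δx:
Δp'_min = ℏ/(2 × (1/7)Δx) = 7 × ℏ/(2Δx) = 7 × Δp_min
Δp'_min = 7 × 2.170e-26 kg·m/s = 1.519e-25 kg·m/s

Since Δp_min ∝ 1/Δx, when Δx is decreased to 1/7 of its original value, Δp_min increases to 7 times its original value.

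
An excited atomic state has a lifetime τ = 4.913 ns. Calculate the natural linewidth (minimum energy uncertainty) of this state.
66.987 neV

Using the energy-time uncertainty principle:
ΔEΔt ≥ ℏ/2

The lifetime τ represents the time uncertainty Δt.
The natural linewidth (minimum energy uncertainty) is:

ΔE = ℏ/(2τ)
ΔE = (1.055e-34 J·s) / (2 × 4.913e-09 s)
ΔE = 1.073e-26 J = 66.987 neV

This natural linewidth limits the precision of spectroscopic measurements.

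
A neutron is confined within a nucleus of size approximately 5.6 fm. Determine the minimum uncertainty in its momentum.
9.416 × 10^-21 kg·m/s

Using the Heisenberg uncertainty principle:
ΔxΔp ≥ ℏ/2

With Δx ≈ L = 5.600e-15 m (the confinement size):
Δp_min = ℏ/(2Δx)
Δp_min = (1.055e-34 J·s) / (2 × 5.600e-15 m)
Δp_min = 9.416e-21 kg·m/s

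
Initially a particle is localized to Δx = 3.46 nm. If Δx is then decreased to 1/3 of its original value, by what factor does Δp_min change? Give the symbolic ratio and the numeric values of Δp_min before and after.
Original Δp_min = 1.524 × 10^-26 kg·m/s; new Δp'_min = 4.572 × 10^-26 kg·m/s; ratio Δp'_min/Δp_min = 3.

From the uncertainty principle ΔxΔp ≥ ℏ/2, the minimum momentum uncertainty is Δp_min = ℏ/(2Δx).

Original (Δx = 3.46 nm = 3.460e-09 m):
Δp_min = (1.055e-34 J·s)/(2 × 3.460e-09 m) = 1.524e-26 kg·m/s

When Δx → (1/3)Δx:
Δp'_min = ℏ/(2 × (1/3)Δx) = 3 × ℏ/(2Δx) = 3 × Δp_min
Δp'_min = 3 × 1.524e-26 kg·m/s = 4.572e-26 kg·m/s

Since Δp_min ∝ 1/Δx, when Δx is decreased to 1/3 of its original value, Δp_min increases to 3 times its original value.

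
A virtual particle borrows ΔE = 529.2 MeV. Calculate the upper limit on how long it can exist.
6.219 × 10^-25 s

Using the energy-time uncertainty principle:
ΔEΔt ≥ ℏ/2

For a virtual particle borrowing energy ΔE, the maximum lifetime is:
Δt_max = ℏ/(2ΔE)

Converting energy:
ΔE = 529.2 MeV = 8.479e-11 J

Δt_max = (1.055e-34 J·s) / (2 × 8.479e-11 J)
Δt_max = 6.219e-25 s = 6.219 × 10^-25 s

Virtual particles with higher borrowed energy exist for shorter times.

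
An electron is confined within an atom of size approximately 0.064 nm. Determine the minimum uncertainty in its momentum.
8.239 × 10^-25 kg·m/s

Using the Heisenberg uncertainty principle:
ΔxΔp ≥ ℏ/2

With Δx ≈ L = 6.400e-11 m (the confinement size):
Δp_min = ℏ/(2Δx)
Δp_min = (1.055e-34 J·s) / (2 × 6.400e-11 m)
Δp_min = 8.239e-25 kg·m/s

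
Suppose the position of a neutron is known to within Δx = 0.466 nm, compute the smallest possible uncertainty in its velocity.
67.556 m/s

Using the Heisenberg uncertainty principle and Δp = mΔv:
ΔxΔp ≥ ℏ/2
Δx(mΔv) ≥ ℏ/2

The minimum uncertainty in velocity is:
Δv_min = ℏ/(2mΔx)
Δv_min = (1.055e-34 J·s) / (2 × 1.675e-27 kg × 4.660e-10 m)
Δv_min = 6.756e+01 m/s = 67.556 m/s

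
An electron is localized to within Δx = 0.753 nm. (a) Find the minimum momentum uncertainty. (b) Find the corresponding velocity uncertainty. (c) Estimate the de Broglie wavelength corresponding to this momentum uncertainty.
(a) Δp_min = 7.002 × 10^-26 kg·m/s
(b) Δv_min = 76.871 km/s
(c) λ_dB = 9.462 nm

Step-by-step:

(a) From the uncertainty principle:
Δp_min = ℏ/(2Δx) = (1.055e-34 J·s)/(2 × 7.530e-10 m) = 7.002e-26 kg·m/s

(b) The velocity uncertainty:
Δv = Δp/m = (7.002e-26 kg·m/s)/(9.109e-31 kg) = 7.687e+04 m/s = 76.871 km/s

(c) The de Broglie wavelength for this momentum:
λ = h/p = (6.626e-34 J·s)/(7.002e-26 kg·m/s) = 9.462e-09 m = 9.462 nm

Note: The de Broglie wavelength is comparable to the localization size, as expected from wave-particle duality.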